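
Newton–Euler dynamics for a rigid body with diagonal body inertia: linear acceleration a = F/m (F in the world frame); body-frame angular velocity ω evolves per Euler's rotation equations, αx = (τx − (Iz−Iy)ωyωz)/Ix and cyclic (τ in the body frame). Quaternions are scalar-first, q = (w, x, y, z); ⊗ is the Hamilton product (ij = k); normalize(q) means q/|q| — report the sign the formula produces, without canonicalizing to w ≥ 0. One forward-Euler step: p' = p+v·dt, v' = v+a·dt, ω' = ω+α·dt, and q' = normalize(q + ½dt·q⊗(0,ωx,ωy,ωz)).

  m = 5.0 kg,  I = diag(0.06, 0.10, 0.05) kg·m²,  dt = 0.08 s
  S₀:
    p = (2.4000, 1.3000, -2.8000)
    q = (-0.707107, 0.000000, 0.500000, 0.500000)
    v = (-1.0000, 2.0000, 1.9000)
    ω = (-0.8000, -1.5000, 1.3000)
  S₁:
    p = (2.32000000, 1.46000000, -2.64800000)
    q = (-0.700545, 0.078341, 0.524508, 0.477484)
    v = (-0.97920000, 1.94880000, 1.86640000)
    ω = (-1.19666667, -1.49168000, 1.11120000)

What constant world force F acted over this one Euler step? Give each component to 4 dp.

velocity change Δv = (0.02080000, -0.05120000, -0.03360000)
m·(v₁−v₀)/dt = (1.3000, -3.2000, -2.1000)

F = (1.3000, -3.2000, -2.1000)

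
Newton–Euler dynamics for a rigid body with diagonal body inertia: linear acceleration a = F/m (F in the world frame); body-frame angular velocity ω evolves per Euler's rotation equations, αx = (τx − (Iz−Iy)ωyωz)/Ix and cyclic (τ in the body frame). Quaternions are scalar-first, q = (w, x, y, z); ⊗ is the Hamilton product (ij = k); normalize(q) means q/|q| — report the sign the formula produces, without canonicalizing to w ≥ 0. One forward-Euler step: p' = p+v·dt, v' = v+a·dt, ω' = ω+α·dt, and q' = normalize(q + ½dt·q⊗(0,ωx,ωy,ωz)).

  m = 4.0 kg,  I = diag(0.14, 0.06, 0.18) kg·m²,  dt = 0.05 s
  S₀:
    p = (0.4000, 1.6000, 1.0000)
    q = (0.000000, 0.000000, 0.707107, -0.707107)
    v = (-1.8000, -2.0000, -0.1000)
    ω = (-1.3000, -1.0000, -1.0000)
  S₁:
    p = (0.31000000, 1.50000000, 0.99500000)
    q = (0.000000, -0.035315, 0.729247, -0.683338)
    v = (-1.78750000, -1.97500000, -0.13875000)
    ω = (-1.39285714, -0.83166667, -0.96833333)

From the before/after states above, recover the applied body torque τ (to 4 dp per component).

τ = (-0.1400, 0.1500, 0.0100)

rate change Δω = (-0.09285714, 0.16833333, 0.03166667)
I·α + gyro = (-0.1400, 0.1500, 0.0100)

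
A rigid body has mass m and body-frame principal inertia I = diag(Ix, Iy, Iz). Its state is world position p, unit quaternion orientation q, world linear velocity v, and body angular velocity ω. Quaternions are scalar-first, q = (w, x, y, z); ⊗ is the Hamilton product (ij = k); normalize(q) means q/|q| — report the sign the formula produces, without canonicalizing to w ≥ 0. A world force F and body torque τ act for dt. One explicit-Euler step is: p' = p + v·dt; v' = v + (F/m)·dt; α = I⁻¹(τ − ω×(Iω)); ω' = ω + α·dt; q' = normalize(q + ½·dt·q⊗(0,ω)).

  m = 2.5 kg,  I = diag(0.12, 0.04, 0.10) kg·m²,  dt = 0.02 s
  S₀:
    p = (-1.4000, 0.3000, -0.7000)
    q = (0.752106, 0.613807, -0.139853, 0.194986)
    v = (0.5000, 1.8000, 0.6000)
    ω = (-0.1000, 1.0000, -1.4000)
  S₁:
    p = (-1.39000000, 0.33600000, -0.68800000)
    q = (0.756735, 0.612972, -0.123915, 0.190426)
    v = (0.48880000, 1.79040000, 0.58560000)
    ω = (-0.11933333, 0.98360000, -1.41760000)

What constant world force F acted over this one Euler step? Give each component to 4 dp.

Δv = v₁−v₀ = (-0.01120000, -0.00960000, -0.01440000)
m·(v₁−v₀)/dt = (-1.4000, -1.2000, -1.8000)

F = (-1.4000, -1.2000, -1.8000)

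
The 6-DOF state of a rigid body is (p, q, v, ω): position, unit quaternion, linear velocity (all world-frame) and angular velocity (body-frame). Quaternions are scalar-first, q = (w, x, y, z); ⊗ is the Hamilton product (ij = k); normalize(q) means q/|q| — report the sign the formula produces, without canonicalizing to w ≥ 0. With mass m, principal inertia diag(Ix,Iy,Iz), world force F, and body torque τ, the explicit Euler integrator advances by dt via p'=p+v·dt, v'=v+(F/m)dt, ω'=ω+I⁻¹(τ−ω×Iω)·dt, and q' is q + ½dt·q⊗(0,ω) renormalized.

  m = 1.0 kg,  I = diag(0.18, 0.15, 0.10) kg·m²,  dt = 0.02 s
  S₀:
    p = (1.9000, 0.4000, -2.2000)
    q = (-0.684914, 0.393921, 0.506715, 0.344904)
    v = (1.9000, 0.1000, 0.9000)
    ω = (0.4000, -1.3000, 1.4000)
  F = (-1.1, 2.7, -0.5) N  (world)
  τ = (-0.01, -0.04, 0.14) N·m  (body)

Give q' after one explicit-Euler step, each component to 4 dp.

2q̇ = q⊗(0,ω) = (0.0182955, 0.8838106, 0.4768604, -1.6736629)
updated quaternion q' = (-0.6846, 0.4027, 0.5114, 0.3281)

q' = (-0.6846, 0.4027, 0.5114, 0.3281)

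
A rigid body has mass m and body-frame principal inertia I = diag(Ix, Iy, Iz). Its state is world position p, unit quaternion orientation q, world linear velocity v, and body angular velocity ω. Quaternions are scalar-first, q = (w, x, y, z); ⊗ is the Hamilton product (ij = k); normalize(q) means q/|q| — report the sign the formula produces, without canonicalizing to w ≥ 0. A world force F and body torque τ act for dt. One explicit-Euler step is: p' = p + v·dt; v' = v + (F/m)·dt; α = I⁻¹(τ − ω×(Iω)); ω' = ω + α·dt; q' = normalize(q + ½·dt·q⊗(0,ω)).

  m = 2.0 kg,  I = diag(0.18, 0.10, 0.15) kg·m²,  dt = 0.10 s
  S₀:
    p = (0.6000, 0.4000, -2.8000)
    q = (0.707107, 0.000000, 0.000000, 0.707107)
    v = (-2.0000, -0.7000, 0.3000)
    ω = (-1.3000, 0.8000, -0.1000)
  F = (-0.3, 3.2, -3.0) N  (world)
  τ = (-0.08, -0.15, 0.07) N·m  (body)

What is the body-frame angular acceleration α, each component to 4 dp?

gyro term ω×Iω = (-0.0040, 0.0039, 0.0832)
α = I⁻¹(τ − ω×Iω) = (-0.4222, -1.5390, -0.0880)

α = (-0.4222, -1.5390, -0.0880)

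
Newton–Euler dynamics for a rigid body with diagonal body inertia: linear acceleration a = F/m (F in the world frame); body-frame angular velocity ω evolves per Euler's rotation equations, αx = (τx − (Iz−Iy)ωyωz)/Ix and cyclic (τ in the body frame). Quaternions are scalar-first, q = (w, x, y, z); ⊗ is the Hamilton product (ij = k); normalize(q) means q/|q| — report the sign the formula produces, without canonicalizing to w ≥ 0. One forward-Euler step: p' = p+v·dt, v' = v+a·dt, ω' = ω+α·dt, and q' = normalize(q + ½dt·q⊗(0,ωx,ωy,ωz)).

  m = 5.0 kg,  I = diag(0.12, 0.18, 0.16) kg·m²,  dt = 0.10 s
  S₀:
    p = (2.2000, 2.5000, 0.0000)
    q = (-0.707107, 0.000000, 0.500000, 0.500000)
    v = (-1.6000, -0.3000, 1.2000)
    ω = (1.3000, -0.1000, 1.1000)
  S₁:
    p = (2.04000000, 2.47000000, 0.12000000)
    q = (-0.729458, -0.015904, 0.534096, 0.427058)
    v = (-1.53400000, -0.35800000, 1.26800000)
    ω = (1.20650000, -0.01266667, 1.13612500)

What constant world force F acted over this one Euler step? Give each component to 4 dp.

v₁ − v₀ = (0.06600000, -0.05800000, 0.06800000)
F = m·Δv/dt = (3.3000, -2.9000, 3.4000)

F = (3.3000, -2.9000, 3.4000)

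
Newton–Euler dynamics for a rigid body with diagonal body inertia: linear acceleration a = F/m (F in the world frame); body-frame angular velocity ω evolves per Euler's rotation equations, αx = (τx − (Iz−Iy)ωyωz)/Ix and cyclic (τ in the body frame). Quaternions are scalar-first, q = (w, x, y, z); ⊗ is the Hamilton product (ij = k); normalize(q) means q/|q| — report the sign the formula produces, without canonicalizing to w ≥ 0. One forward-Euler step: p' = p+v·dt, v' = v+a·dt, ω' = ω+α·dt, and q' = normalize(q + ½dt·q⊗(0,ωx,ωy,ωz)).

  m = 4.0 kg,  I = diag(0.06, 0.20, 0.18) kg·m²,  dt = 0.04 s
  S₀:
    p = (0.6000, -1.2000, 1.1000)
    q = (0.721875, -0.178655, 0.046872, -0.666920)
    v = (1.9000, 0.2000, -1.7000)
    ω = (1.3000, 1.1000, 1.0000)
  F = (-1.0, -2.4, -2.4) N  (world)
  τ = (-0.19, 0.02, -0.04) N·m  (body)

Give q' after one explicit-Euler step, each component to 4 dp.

q' = (0.7383, -0.1442, 0.0489, -0.6571)

q⊗(0,ω) = (0.8476123, 1.7189215, 0.1057215, 0.4644209)
updated quaternion q' = (0.7383, -0.1442, 0.0489, -0.6571)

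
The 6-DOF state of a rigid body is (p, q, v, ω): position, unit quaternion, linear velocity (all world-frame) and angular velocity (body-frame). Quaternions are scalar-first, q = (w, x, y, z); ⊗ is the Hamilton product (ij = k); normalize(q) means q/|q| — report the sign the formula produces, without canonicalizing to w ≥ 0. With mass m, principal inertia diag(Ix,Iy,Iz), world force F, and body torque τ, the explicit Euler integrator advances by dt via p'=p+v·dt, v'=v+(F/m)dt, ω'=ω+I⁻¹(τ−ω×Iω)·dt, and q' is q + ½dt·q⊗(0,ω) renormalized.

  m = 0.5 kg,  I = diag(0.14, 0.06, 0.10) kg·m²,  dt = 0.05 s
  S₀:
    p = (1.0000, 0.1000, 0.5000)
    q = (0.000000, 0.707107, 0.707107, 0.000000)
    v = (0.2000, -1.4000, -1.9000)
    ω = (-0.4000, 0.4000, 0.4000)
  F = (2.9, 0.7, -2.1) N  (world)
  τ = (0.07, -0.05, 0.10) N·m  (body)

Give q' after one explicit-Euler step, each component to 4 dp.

q' = (0.0000, 0.7141, 0.6999, 0.0141)

Hamilton product q⊗(0,ω) = (0.0000000, 0.2828428, -0.2828428, 0.5656856)
q' = normalize(q + ½dt·q⊗(0,ω)) = (0.0000, 0.7141, 0.6999, 0.0141)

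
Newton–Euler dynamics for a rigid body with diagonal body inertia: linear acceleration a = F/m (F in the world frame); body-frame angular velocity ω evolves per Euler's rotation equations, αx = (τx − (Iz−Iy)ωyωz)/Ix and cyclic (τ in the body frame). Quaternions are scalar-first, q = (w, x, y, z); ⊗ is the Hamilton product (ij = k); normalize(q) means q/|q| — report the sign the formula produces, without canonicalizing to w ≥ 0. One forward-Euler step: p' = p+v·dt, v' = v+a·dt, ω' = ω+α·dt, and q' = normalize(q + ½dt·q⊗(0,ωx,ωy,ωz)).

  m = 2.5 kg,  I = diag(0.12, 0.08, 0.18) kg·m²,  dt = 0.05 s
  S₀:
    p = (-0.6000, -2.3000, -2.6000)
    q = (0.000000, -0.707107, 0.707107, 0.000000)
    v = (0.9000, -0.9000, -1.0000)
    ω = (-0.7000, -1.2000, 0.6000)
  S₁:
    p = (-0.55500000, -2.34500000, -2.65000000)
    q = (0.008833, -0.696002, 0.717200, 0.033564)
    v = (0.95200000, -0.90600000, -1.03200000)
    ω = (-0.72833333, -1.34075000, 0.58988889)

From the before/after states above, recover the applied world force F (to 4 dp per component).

F = (2.6000, -0.3000, -1.6000)

Δv = v₁−v₀ = (0.05200000, -0.00600000, -0.03200000)
F = m·Δv/dt = (2.6000, -0.3000, -1.6000)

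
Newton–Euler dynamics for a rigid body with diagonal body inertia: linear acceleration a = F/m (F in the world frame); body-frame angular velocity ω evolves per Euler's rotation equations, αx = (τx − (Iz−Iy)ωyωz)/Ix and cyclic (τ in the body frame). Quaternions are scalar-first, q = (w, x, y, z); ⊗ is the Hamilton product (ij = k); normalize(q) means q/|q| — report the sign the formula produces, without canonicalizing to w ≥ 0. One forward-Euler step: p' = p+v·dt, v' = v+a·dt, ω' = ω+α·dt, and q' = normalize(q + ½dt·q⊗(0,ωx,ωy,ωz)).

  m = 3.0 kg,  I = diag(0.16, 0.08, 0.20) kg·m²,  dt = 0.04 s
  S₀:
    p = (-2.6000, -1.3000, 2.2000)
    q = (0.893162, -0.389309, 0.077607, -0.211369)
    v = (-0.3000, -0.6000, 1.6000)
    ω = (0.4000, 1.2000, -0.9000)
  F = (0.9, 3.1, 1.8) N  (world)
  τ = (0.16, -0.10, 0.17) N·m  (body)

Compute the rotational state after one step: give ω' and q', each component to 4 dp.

ω' = (0.4724, 1.1428, -0.8583)
q' = (0.8902, -0.3783, 0.0903, -0.2373)

precession coupling ω×(Iω) = (-0.1296, 0.0144, -0.0384)
(τ − ω×Iω)/I = (1.8100, -1.4300, 1.0420)
ω' = ω + α·dt = (0.4724, 1.1428, -0.8583)
q⊗(0,ω) = (-0.1276369, 0.5410613, 0.6368687, -1.3020594)
q' = normalize(q + ½dt·q⊗(0,ω)) = (0.8902, -0.3783, 0.0903, -0.2373)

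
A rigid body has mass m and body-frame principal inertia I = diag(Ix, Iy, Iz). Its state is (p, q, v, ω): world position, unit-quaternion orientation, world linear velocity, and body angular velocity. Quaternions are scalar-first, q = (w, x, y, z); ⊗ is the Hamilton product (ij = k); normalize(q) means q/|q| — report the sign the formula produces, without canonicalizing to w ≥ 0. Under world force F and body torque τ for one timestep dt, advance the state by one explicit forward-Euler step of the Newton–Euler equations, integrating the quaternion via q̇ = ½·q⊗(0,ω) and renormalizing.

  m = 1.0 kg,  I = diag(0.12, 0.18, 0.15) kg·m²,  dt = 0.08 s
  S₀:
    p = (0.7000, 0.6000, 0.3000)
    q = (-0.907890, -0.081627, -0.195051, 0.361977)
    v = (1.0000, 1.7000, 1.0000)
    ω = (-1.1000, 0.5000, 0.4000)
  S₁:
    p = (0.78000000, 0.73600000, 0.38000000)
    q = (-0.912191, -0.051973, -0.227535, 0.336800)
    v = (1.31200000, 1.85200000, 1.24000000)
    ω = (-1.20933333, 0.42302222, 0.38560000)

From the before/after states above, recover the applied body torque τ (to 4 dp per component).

rate change Δω = (-0.10933333, -0.07697778, -0.01440000)
τ = I·(Δω/dt) + ω₀×(Iω₀) = (-0.1700, -0.1600, -0.0600)

τ = (-0.1700, -0.1600, -0.0600)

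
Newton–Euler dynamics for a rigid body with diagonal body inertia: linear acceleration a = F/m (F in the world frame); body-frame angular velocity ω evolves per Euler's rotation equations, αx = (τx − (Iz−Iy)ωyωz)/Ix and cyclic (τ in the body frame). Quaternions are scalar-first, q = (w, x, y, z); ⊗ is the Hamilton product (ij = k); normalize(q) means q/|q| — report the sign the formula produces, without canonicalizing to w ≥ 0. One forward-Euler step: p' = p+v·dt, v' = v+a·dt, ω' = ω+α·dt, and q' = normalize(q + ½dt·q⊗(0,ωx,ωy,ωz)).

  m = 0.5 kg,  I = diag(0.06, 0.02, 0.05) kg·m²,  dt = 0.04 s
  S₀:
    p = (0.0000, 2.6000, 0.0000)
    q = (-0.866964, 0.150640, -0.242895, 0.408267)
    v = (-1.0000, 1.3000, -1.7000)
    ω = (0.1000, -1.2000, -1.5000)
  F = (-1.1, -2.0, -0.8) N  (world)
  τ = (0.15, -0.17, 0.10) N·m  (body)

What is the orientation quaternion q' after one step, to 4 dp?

q' = (-0.8602, 0.1659, -0.2166, 0.4308)

q⊗(0,ω) = (0.3058625, 0.7675665, 1.3071435, 1.1439675)
updated quaternion q' = (-0.8602, 0.1659, -0.2166, 0.4308)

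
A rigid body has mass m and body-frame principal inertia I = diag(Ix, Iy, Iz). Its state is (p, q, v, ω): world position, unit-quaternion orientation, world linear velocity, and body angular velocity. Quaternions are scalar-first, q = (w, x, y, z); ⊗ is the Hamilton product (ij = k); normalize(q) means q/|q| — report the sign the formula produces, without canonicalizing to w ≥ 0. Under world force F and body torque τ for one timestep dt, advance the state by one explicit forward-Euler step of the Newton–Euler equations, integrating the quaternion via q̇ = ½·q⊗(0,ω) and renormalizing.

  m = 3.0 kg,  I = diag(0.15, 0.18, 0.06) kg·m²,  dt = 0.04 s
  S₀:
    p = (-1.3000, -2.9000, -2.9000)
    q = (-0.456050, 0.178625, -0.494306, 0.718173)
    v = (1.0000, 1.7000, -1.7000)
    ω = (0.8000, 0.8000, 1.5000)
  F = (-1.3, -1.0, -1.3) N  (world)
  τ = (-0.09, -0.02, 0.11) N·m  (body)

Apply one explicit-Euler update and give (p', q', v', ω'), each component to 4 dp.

p' = (-1.2600, -2.8320, -2.9680)
q' = (-0.4722, 0.1449, -0.4951, 0.7148)
v' = (0.9827, 1.6867, -1.7173)
ω' = (0.8144, 0.7716, 1.5605)

ω×(Iω) gyroscopic = (-0.1440, 0.1080, 0.0192)
α = I⁻¹(τ − ω×Iω) = (0.3600, -0.7111, 1.5133)
ω + α·dt = (0.8144, 0.7716, 1.5605)
q⊗(0,ω) = (-0.8247147, -1.6808374, -0.0582391, -0.1457302)
q + ½dt·q⊗(0,ω), renormalized = (-0.4722, 0.1449, -0.4951, 0.7148)
new position p' = (-1.2600, -2.8320, -2.9680)
new velocity v' = (0.9827, 1.6867, -1.7173)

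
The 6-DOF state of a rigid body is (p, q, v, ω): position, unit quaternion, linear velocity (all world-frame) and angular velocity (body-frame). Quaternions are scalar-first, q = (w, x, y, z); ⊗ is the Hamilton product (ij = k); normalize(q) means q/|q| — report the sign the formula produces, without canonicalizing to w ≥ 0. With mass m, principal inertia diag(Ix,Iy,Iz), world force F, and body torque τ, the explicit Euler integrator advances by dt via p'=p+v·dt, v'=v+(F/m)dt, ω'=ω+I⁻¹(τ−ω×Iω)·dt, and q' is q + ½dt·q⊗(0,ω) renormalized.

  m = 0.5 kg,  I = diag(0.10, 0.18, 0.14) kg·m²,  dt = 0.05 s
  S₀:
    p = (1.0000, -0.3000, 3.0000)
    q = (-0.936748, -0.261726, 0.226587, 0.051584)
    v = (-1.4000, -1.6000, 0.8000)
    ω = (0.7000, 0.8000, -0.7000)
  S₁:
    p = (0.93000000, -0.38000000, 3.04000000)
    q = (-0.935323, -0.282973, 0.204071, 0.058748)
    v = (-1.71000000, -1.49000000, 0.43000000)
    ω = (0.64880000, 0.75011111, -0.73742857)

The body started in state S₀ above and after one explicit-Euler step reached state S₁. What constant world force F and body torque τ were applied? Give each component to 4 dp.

rate change Δω = (-0.05120000, -0.04988889, -0.03742857)
ω₀×(Iω₀) = (0.0224, 0.0196, 0.0448)
τ = I·(Δω/dt) + ω₀×(Iω₀) = (-0.0800, -0.1600, -0.0600)
velocity change Δv = (-0.31000000, 0.11000000, -0.37000000)
F = m·Δv/dt = (-3.1000, 1.1000, -3.7000)

F = (-3.1000, 1.1000, -3.7000)
τ = (-0.0800, -0.1600, -0.0600)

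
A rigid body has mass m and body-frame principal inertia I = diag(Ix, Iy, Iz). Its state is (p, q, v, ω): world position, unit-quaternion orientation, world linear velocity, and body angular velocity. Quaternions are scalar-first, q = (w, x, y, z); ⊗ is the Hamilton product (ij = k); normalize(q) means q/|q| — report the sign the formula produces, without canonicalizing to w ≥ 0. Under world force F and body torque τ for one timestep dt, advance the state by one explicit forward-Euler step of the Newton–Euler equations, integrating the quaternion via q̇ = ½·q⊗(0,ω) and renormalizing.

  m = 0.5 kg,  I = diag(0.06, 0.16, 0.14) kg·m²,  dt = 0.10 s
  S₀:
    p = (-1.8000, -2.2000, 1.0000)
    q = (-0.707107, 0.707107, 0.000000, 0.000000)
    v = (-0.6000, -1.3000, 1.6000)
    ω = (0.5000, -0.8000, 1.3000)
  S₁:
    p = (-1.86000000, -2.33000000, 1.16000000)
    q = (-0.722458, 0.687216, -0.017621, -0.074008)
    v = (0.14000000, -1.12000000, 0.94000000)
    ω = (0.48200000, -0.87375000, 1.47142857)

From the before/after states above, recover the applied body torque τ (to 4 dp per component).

τ = (0.0100, -0.1700, 0.2000)

rate change Δω = (-0.01800000, -0.07375000, 0.17142857)
ω₀×(Iω₀) = (0.0208, -0.0520, -0.0400)
τ = I·(Δω/dt) + ω₀×(Iω₀) = (0.0100, -0.1700, 0.2000)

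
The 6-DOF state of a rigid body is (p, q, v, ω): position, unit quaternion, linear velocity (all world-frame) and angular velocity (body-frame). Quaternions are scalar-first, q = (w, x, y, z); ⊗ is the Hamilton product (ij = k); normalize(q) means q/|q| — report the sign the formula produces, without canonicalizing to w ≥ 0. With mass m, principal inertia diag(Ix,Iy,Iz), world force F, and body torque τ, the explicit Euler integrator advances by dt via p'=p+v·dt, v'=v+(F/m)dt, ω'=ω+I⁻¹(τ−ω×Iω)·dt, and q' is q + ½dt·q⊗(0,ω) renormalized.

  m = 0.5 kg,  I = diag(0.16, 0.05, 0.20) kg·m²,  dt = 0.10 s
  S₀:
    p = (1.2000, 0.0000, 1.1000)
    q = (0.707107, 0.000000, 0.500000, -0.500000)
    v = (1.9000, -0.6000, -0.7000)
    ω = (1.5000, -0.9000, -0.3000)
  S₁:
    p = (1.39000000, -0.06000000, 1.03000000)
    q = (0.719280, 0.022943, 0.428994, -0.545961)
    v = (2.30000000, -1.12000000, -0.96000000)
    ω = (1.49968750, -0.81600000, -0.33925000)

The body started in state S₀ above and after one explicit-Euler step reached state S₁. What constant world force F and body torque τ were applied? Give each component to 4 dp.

Δv = v₁−v₀ = (0.40000000, -0.52000000, -0.26000000)
applied force F = (2.0000, -2.6000, -1.3000)
ω₁ − ω₀ = (-0.00031250, 0.08400000, -0.03925000)
ω₀×(Iω₀) = (0.0405, 0.0180, 0.1485)
applied torque τ = (0.0400, 0.0600, 0.0700)

F = (2.0000, -2.6000, -1.3000)
τ = (0.0400, 0.0600, 0.0700)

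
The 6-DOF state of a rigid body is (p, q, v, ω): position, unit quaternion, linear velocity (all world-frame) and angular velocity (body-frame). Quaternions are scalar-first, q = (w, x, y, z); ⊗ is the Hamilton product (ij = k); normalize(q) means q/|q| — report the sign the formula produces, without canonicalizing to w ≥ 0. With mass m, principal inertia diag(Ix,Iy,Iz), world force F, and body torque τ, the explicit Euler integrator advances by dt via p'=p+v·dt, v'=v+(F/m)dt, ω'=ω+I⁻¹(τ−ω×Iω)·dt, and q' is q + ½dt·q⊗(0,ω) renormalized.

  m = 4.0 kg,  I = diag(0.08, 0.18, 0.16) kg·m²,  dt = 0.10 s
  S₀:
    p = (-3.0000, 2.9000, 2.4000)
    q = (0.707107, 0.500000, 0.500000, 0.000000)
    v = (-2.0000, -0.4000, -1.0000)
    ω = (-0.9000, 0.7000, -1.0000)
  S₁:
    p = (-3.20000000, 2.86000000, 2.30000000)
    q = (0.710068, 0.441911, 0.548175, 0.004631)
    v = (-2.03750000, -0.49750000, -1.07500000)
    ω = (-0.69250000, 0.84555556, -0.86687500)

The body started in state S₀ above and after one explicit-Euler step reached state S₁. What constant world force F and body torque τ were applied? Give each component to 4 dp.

velocity change Δv = (-0.03750000, -0.09750000, -0.07500000)
F = m·Δv/dt = (-1.5000, -3.9000, -3.0000)
Δω = ω₁−ω₀ = (0.20750000, 0.14555556, 0.13312500)
precession coupling = (0.0140, -0.0720, -0.0630)
applied torque τ = (0.1800, 0.1900, 0.1500)

F = (-1.5000, -3.9000, -3.0000)
τ = (0.1800, 0.1900, 0.1500)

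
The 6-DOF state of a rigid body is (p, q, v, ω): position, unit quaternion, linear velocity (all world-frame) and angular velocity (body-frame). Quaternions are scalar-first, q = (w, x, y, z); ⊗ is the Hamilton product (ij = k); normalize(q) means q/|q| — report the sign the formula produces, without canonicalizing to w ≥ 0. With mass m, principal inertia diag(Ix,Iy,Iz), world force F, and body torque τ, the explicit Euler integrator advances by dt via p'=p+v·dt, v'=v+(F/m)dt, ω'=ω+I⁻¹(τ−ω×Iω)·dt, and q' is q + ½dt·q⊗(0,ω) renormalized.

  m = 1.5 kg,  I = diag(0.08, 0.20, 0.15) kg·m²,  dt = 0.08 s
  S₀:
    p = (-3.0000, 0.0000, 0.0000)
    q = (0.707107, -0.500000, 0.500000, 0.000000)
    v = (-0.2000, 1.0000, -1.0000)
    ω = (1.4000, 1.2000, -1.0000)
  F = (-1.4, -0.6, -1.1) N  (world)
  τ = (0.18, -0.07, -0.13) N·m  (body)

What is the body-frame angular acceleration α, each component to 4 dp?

gyro term ω×Iω = (0.0600, 0.0980, 0.2016)
angular accel α = (1.5000, -0.8400, -2.2107)

α = (1.5000, -0.8400, -2.2107)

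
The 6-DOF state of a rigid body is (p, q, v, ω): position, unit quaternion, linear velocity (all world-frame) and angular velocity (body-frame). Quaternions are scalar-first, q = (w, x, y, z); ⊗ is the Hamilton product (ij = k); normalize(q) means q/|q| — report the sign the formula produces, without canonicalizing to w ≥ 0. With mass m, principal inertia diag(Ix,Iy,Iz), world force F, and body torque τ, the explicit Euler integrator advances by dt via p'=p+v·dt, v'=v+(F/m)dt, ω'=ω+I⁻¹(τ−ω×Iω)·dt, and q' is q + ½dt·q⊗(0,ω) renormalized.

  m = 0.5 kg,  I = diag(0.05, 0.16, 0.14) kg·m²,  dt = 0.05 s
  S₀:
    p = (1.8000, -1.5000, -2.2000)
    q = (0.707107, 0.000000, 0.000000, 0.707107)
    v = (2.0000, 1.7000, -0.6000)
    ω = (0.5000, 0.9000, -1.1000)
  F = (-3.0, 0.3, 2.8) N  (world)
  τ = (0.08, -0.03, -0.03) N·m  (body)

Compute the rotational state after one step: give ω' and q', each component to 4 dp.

ω×(Iω) gyroscopic = (0.0198, 0.0495, 0.0495)
(τ − ω×Iω)/I = (1.2040, -0.4969, -0.5679)
ω + α·dt = (0.5602, 0.8752, -1.1284)
2q̇ = q⊗(0,ω) = (0.7778177, -0.2828428, 0.9899498, -0.7778177)
q + ½dt·q⊗(0,ω), renormalized = (0.7260, -0.0071, 0.0247, 0.6872)

ω' = (0.5602, 0.8752, -1.1284)
q' = (0.7260, -0.0071, 0.0247, 0.6872)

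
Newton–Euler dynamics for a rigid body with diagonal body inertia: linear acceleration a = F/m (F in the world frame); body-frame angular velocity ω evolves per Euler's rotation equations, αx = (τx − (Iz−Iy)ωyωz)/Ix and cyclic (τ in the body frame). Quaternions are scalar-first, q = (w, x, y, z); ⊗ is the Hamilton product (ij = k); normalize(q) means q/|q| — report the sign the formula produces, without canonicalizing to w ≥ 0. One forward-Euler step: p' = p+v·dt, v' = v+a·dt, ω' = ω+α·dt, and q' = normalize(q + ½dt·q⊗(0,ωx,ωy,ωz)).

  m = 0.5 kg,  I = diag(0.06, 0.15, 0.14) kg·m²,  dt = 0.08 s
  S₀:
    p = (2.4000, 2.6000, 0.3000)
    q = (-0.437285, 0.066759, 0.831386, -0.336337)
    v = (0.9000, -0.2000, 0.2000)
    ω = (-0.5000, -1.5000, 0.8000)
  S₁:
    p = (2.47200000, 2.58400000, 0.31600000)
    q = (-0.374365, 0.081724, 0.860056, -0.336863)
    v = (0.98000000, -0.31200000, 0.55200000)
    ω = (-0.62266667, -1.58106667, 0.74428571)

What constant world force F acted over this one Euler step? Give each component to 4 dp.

F = (0.5000, -0.7000, 2.2000)

velocity change Δv = (0.08000000, -0.11200000, 0.35200000)
m·(v₁−v₀)/dt = (0.5000, -0.7000, 2.2000)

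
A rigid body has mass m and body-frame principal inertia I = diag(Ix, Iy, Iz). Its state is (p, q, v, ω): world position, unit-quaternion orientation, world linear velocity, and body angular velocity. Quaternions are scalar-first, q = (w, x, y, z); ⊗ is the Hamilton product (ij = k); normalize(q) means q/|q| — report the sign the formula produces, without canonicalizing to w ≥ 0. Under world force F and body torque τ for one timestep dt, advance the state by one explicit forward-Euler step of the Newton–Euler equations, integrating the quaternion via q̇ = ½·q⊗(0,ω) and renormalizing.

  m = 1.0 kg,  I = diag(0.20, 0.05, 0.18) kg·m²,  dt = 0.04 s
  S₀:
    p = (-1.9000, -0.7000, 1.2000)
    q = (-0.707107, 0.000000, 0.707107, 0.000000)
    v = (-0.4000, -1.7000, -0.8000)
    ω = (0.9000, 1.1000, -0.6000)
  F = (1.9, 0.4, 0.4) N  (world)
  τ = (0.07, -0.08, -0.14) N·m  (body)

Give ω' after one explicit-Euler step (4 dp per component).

ω' = (0.9312, 1.0446, -0.5981)

precession coupling ω×(Iω) = (-0.0858, -0.0108, -0.1485)
α = I⁻¹(τ − ω×Iω) = (0.7790, -1.3840, 0.0472)
ω' = ω + α·dt = (0.9312, 1.0446, -0.5981)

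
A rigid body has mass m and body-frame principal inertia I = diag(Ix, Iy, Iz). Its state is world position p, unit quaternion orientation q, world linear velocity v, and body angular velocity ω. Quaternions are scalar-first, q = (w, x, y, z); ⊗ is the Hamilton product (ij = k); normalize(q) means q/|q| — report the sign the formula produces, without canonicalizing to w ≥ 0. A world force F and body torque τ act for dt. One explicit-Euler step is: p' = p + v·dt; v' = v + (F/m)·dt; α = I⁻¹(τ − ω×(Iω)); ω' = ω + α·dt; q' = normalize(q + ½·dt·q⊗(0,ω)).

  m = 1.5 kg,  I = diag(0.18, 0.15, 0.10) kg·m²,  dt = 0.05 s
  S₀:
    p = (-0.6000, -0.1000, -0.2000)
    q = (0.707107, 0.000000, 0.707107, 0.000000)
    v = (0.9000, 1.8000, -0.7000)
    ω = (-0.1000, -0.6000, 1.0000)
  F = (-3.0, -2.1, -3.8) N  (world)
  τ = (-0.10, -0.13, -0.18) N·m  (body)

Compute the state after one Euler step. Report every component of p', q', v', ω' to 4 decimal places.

p' = (-0.5550, -0.0100, -0.2350)
q' = (0.7174, 0.0159, 0.6962, 0.0194)
v' = (0.8000, 1.7300, -0.8267)
ω' = (-0.1361, -0.6407, 0.9109)

new position p' = (-0.5550, -0.0100, -0.2350)
v' = v + a·dt = (0.8000, 1.7300, -0.8267)
α = I⁻¹(τ − ω×Iω) = (-0.7222, -0.8133, -1.7820)
new body rate ω' = (-0.1361, -0.6407, 0.9109)
q⊗(0,ω) = (0.4242642, 0.6363963, -0.4242642, 0.7778177)
q + ½dt·q⊗(0,ω), renormalized = (0.7174, 0.0159, 0.6962, 0.0194)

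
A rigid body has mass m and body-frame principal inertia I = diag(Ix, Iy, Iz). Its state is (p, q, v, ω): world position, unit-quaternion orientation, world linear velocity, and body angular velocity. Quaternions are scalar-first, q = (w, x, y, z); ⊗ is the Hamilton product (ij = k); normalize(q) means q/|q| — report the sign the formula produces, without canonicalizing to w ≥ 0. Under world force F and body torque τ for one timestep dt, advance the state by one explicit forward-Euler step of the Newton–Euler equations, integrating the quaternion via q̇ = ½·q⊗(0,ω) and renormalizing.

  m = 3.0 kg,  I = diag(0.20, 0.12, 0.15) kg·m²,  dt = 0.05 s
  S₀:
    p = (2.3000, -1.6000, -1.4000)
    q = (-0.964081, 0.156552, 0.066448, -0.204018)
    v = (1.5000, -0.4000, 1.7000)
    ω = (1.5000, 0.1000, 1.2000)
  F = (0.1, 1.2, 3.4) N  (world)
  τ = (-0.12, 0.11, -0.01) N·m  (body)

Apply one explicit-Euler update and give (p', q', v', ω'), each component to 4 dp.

p' = (2.3750, -1.6200, -1.3150)
q' = (-0.9629, 0.1228, 0.0516, -0.2348)
v' = (1.5017, -0.3800, 1.7567)
ω' = (1.4691, 0.1083, 1.2007)

ω×(Iω) gyroscopic = (0.0036, 0.0900, -0.0120)
α = I⁻¹(τ − ω×Iω) = (-0.6180, 0.1667, 0.0133)
new body rate ω' = (1.4691, 0.1083, 1.2007)
Hamilton product q⊗(0,ω) = (0.0033488, -1.3459821, -0.5902975, -1.2409140)
q' = normalize(q + ½dt·q⊗(0,ω)) = (-0.9629, 0.1228, 0.0516, -0.2348)
a = F/m = (0.0333, 0.4000, 1.1333)
p + v·dt = (2.3750, -1.6200, -1.3150)
v' = v + a·dt = (1.5017, -0.3800, 1.7567)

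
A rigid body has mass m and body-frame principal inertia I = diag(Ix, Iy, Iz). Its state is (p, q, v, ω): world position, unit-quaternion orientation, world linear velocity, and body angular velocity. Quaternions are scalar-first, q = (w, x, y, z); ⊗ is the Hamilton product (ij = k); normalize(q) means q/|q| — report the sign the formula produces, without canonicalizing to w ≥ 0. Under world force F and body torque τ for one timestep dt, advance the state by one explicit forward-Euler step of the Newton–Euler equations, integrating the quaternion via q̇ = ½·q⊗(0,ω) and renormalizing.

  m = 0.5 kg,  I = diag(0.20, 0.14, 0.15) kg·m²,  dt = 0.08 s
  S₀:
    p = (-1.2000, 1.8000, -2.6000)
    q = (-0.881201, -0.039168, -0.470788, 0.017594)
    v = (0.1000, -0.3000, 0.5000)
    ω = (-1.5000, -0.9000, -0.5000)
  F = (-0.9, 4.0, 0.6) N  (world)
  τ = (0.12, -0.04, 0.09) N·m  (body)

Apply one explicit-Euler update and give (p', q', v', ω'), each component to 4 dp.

p' = (-1.1920, 1.7760, -2.5600)
q' = (-0.8978, 0.0237, -0.4397, 0.0084)
v' = (-0.0440, 0.3400, 0.5960)
ω' = (-1.4538, -0.9443, -0.4088)

a = F/m = (-1.8000, 8.0000, 1.2000)
p + v·dt = (-1.1920, 1.7760, -2.5600)
v' = v + a·dt = (-0.0440, 0.3400, 0.5960)
gyro term ω×Iω = (0.0045, 0.0375, -0.0810)
angular accel α = (0.5775, -0.5536, 1.1400)
ω + α·dt = (-1.4538, -0.9443, -0.4088)
q⊗(0,ω) = (-0.4736642, 1.5730301, 0.7471059, -0.2303303)
q + ½dt·q⊗(0,ω), renormalized = (-0.8978, 0.0237, -0.4397, 0.0084)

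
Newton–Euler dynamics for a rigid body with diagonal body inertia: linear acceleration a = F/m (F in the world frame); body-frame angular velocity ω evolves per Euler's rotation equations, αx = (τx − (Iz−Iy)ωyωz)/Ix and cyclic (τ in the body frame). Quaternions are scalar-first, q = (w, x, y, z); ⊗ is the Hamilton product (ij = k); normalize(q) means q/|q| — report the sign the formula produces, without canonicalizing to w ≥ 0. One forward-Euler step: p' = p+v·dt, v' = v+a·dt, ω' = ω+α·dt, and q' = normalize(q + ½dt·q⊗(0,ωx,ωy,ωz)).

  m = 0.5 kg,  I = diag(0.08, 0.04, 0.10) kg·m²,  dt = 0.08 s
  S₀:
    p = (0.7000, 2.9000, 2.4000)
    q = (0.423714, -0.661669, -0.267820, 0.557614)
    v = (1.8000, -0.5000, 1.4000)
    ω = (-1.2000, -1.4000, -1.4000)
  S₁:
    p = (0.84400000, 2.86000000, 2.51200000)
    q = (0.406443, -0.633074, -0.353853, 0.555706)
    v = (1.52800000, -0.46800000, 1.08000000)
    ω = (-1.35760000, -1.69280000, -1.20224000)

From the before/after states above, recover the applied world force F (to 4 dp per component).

F = (-1.7000, 0.2000, -2.0000)

Δv = v₁−v₀ = (-0.27200000, 0.03200000, -0.32000000)
applied force F = (-1.7000, 0.2000, -2.0000)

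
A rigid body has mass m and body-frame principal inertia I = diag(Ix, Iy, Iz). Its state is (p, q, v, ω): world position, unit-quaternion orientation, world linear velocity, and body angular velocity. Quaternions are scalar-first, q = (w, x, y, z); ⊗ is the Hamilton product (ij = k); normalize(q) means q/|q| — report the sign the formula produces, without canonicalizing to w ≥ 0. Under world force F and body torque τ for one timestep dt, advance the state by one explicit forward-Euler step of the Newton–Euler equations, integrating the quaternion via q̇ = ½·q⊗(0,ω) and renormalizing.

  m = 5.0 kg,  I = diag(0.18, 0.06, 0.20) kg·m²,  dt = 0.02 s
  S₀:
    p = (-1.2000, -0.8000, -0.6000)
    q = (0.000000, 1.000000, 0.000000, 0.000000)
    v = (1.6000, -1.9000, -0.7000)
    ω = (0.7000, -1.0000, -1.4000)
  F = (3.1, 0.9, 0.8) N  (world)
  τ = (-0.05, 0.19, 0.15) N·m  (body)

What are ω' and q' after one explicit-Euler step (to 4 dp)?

α = I⁻¹(τ − ω×Iω) = (-1.3667, 2.8400, 0.3300)
ω' = ω + α·dt = (0.6727, -0.9432, -1.3934)
2q̇ = q⊗(0,ω) = (-0.7000000, 0.0000000, 1.4000000, -1.0000000)
q' = normalize(q + ½dt·q⊗(0,ω)) = (-0.0070, 0.9998, 0.0140, -0.0100)

ω' = (0.6727, -0.9432, -1.3934)
q' = (-0.0070, 0.9998, 0.0140, -0.0100)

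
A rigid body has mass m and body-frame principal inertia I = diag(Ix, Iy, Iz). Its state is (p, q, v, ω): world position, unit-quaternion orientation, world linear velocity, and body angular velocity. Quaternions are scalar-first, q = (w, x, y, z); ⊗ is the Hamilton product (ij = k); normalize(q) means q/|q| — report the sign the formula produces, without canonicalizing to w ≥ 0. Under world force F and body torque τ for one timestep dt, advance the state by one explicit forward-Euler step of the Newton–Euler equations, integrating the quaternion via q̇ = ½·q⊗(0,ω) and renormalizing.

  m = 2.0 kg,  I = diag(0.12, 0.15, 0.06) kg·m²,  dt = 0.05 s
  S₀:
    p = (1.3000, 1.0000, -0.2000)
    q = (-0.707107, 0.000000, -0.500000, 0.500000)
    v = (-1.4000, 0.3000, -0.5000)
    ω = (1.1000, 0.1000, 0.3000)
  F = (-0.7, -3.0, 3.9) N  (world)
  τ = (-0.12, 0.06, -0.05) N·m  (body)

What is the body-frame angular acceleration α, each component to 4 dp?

α = (-0.9775, 0.2680, -0.8883)

precession coupling ω×(Iω) = (-0.0027, 0.0198, 0.0033)
(τ − ω×Iω)/I = (-0.9775, 0.2680, -0.8883)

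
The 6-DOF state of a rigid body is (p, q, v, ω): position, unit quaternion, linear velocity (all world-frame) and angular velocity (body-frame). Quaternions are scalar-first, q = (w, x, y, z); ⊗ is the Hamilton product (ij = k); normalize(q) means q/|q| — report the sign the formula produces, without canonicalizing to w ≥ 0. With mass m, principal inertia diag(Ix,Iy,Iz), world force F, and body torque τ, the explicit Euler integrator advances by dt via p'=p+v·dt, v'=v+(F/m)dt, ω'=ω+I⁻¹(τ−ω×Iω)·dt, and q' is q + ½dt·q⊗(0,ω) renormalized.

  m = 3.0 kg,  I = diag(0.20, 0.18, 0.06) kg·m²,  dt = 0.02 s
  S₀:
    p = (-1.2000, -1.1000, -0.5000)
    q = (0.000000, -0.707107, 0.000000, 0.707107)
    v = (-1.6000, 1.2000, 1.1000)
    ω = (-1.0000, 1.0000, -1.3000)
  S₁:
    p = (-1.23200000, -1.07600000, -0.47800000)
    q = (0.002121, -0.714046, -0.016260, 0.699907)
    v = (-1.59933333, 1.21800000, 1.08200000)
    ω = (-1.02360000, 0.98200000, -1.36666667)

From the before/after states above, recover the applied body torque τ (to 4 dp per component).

ω₁ − ω₀ = (-0.02360000, -0.01800000, -0.06666667)
ω₀×(Iω₀) = (0.1560, 0.1820, 0.0200)
I·α + gyro = (-0.0800, 0.0200, -0.1800)

τ = (-0.0800, 0.0200, -0.1800)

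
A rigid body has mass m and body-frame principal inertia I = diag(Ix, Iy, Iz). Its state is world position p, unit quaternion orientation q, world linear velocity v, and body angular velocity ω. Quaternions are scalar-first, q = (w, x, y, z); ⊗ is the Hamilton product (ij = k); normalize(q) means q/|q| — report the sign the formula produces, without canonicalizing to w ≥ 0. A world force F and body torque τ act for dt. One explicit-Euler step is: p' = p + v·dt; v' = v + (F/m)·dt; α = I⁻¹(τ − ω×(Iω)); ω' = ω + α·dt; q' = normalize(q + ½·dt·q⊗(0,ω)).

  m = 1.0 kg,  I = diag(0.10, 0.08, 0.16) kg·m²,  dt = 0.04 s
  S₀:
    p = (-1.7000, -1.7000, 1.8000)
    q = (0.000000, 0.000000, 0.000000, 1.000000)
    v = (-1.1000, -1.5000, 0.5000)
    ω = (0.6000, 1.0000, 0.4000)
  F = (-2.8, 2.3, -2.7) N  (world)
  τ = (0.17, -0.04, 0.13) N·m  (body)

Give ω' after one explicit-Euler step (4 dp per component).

ω' = (0.6552, 0.9872, 0.4355)

precession coupling ω×(Iω) = (0.0320, -0.0144, -0.0120)
α = I⁻¹(τ − ω×Iω) = (1.3800, -0.3200, 0.8875)
ω + α·dt = (0.6552, 0.9872, 0.4355)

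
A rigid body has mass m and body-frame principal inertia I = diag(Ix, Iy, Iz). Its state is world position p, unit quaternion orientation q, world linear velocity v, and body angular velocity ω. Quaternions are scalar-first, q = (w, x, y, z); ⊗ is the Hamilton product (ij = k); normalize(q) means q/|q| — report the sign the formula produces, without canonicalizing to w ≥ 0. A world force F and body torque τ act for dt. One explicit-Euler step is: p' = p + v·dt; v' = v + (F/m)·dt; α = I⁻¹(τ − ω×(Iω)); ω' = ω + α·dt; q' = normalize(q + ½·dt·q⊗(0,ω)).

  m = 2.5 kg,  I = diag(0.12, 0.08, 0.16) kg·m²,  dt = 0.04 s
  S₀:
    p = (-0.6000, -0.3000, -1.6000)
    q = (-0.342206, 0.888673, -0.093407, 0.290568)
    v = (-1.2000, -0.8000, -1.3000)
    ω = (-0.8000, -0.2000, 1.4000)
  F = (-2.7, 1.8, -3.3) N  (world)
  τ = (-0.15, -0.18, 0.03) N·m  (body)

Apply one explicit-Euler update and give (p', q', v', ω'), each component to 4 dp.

p' = (-0.6480, -0.3320, -1.6520)
q' = (-0.3363, 0.8922, -0.1215, 0.2758)
v' = (-1.2432, -0.7712, -1.3528)
ω' = (-0.8425, -0.3124, 1.4091)

gyro term ω×Iω = (-0.0224, 0.0448, -0.0064)
angular accel α = (-1.0633, -2.8100, 0.2275)
ω + α·dt = (-0.8425, -0.3124, 1.4091)
Hamilton product q⊗(0,ω) = (0.2854618, 0.2011086, -1.4081554, -0.7315486)
q + ½dt·q⊗(0,ω), renormalized = (-0.3363, 0.8922, -0.1215, 0.2758)
linear accel F/m = (-1.0800, 0.7200, -1.3200)
p' = p + v·dt = (-0.6480, -0.3320, -1.6520)
new velocity v' = (-1.2432, -0.7712, -1.3528)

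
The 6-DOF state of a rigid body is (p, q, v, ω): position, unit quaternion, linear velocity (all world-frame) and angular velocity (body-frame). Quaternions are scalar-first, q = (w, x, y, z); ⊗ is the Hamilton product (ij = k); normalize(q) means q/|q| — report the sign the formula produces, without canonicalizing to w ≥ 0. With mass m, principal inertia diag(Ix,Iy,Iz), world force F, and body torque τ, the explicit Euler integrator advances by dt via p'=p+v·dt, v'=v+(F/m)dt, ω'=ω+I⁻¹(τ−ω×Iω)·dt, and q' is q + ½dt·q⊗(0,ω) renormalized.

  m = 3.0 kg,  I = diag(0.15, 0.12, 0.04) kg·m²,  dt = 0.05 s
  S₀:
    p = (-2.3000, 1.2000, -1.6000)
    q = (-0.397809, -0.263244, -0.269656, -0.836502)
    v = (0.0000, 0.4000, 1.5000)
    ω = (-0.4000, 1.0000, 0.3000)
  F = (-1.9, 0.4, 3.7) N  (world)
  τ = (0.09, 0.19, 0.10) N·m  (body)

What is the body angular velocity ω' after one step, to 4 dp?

ω×(Iω) gyroscopic = (-0.0240, -0.0132, 0.0120)
(τ − ω×Iω)/I = (0.7600, 1.6933, 2.2000)
ω + α·dt = (-0.3620, 1.0847, 0.4100)

ω' = (-0.3620, 1.0847, 0.4100)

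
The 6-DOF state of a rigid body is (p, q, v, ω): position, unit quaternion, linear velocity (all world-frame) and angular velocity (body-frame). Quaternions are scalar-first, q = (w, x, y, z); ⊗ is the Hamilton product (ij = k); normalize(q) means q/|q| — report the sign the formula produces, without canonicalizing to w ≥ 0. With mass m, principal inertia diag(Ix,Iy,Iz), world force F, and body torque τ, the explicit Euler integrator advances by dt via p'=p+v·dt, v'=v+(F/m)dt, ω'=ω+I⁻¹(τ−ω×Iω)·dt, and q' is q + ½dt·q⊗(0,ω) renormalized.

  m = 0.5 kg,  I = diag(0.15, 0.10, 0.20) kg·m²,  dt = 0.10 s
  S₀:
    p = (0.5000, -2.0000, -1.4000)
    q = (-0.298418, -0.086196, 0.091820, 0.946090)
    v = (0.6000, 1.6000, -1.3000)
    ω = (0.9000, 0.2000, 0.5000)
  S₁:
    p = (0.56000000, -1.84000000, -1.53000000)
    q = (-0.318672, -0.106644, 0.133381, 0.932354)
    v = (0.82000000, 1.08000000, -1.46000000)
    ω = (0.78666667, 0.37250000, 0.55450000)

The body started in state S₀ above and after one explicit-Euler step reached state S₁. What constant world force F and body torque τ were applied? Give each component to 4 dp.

Δω = ω₁−ω₀ = (-0.11333333, 0.17250000, 0.05450000)
precession coupling = (0.0100, -0.0225, -0.0090)
I·α + gyro = (-0.1600, 0.1500, 0.1000)
velocity change Δv = (0.22000000, -0.52000000, -0.16000000)
applied force F = (1.1000, -2.6000, -0.8000)

F = (1.1000, -2.6000, -0.8000)
τ = (-0.1600, 0.1500, 0.1000)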